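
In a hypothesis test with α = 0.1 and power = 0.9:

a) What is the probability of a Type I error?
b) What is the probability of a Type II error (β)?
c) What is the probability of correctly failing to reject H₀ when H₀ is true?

Answer: a) 0.1, b) 0.1, c) 0.9

Derivation:
a) Type I error probability = α = 0.1
b) Power = P(reject H₀ | H₁ true) = 1 - β = 0.9, so Type II error probability = β = 1 - Power = 0.1
c) P(fail to reject H₀ | H₀ true) = 1 - α = 0.9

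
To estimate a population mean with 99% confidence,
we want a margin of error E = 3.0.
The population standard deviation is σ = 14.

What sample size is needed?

z_0.005 = 2.576
n = (z×σ/E)² = (2.576×14/3.0)²
n = 144.5125
Round up: n = 145

Answer: n = 145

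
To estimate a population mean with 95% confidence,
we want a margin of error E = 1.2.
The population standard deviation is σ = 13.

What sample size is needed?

z_0.025 = 1.960
n = (z×σ/E)² = (1.960×13/1.2)²
n = 450.8544
Round up: n = 451

Answer: n = 451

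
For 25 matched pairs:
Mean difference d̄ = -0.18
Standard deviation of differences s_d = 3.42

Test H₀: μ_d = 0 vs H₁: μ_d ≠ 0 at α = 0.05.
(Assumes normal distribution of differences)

Answer: t = -0.2632, fail to reject H₀

Derivation:
df = n - 1 = 24
SE = s_d/√n = 3.42/√25 = 0.6840
t = d̄/SE = -0.18/0.6840 = -0.2632
Critical value: t_{0.025,24} = ±2.064
p-value ≈ 0.7946
Decision: fail to reject H₀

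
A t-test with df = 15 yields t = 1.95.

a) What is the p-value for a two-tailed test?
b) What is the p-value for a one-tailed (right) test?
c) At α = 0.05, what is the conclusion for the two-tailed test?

Using t-distribution with df = 15:
a) Two-tailed: p = 2×P(T > 1.95) = 0.0701
b) One-tailed: p = P(T > 1.95) = 0.0351
c) 0.0701 ≥ 0.05, fail to reject H₀

Answer: a) 0.0701, b) 0.0351, c) fail to reject H₀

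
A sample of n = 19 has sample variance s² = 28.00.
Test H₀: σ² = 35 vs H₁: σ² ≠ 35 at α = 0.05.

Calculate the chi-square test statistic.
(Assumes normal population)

Answer: χ² = 14.4000, fail to reject H₀

Derivation:
df = n - 1 = 18
χ² = (n-1)s²/σ₀² = 18×28.00/35 = 14.4000
Critical values: χ²_{0.975,18} = 8.231, χ²_{0.025,18} = 31.526
Rejection region: χ² < 8.231 or χ² > 31.526
Decision: fail to reject H₀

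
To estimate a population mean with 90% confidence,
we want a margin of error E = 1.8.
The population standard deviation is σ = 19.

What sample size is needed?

z_0.05 = 1.645
n = (z×σ/E)² = (1.645×19/1.8)²
n = 301.5046
Round up: n = 302

Answer: n = 302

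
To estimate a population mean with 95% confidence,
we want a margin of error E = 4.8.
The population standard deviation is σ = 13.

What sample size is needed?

z_0.025 = 1.960
n = (z×σ/E)² = (1.960×13/4.8)²
n = 28.1784
Round up: n = 29

Answer: n = 29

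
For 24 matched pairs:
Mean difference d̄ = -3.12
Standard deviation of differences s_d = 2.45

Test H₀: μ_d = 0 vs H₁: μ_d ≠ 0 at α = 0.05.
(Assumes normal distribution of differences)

Answer: t = -6.2388, reject H₀

Derivation:
df = n - 1 = 23
SE = s_d/√n = 2.45/√24 = 0.5001
t = d̄/SE = -3.12/0.5001 = -6.2388
Critical value: t_{0.025,23} = ±2.069
p-value < 0.0001
Decision: reject H₀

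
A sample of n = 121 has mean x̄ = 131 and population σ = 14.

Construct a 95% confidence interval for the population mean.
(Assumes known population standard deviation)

Answer: (128.5055, 133.4945)

Derivation:
Confidence level: 95%, α = 0.05
z_0.025 = 1.960
SE = σ/√n = 14/√121 = 1.2727
Margin of error = 1.960 × 1.2727 = 2.4945
CI: x̄ ± margin = 131 ± 2.4945
CI: (128.5055, 133.4945)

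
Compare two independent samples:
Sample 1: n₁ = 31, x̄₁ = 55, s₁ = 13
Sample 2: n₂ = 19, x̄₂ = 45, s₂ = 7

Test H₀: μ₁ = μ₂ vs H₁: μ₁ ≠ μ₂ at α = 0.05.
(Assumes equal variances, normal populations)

Pooled variance: s²_p = [30×13² + 18×7²]/(48) = 124.0000
s_p = 11.1355
SE = s_p×√(1/n₁ + 1/n₂) = 11.1355×√(1/31 + 1/19) = 3.2444
t = (x̄₁ - x̄₂)/SE = (55 - 45)/3.2444 = 3.0822
df = 48, t-critical = ±2.011
Decision: reject H₀

Answer: t = 3.0822, reject H₀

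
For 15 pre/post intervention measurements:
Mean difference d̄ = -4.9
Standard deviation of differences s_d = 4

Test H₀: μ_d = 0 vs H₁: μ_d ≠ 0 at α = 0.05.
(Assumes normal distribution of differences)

df = n - 1 = 14
SE = s_d/√n = 4/√15 = 1.0328
t = d̄/SE = -4.9/1.0328 = -4.7444
Critical value: t_{0.025,14} = ±2.145
p-value ≈ 0.0003
Decision: reject H₀

Answer: t = -4.7444, reject H₀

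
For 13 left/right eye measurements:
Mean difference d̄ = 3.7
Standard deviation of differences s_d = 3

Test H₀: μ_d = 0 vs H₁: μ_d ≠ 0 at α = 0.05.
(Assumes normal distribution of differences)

Answer: t = 4.4466, reject H₀

Derivation:
df = n - 1 = 12
SE = s_d/√n = 3/√13 = 0.8321
t = d̄/SE = 3.7/0.8321 = 4.4466
Critical value: t_{0.025,12} = ±2.179
p-value ≈ 0.0008
Decision: reject H₀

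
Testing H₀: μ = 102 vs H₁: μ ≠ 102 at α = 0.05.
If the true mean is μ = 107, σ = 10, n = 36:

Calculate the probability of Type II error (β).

Answer: β ≈ 0.1492

Derivation:
SE = σ/√n = 10/√36 = 1.6667
Critical values: μ₀ ± z_0.025×SE = 102 ± 1.960×1.6667
Acceptance region: (98.7333, 105.2667)
Under H₁ (μ = 107): z_high = (105.2667 - 107)/1.6667 = -1.0400, z_low = (98.7333 - 107)/1.6667 = -4.9599
β = P(not reject | H₁) = Φ(-1.0400) - Φ(-4.9599) ≈ 0.1492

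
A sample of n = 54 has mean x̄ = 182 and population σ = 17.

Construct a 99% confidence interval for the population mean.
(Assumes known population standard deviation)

Answer: (176.0407, 187.9593)

Derivation:
Confidence level: 99%, α = 0.01
z_0.005 = 2.576
SE = σ/√n = 17/√54 = 2.3134
Margin of error = 2.576 × 2.3134 = 5.9593
CI: x̄ ± margin = 182 ± 5.9593
CI: (176.0407, 187.9593)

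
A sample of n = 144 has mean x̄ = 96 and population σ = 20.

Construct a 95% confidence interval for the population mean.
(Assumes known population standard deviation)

Answer: (92.7333, 99.2667)

Derivation:
Confidence level: 95%, α = 0.05
z_0.025 = 1.960
SE = σ/√n = 20/√144 = 1.6667
Margin of error = 1.960 × 1.6667 = 3.2667
CI: x̄ ± margin = 96 ± 3.2667
CI: (92.7333, 99.2667)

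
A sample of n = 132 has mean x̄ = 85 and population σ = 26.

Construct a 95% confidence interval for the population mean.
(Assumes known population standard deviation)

Answer: (80.5645, 89.4355)

Derivation:
Confidence level: 95%, α = 0.05
z_0.025 = 1.960
SE = σ/√n = 26/√132 = 2.2630
Margin of error = 1.960 × 2.2630 = 4.4355
CI: x̄ ± margin = 85 ± 4.4355
CI: (80.5645, 89.4355)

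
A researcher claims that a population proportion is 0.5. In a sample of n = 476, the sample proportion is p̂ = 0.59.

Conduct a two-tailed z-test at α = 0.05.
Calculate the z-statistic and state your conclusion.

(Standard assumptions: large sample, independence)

H₀: p = 0.5, H₁: p ≠ 0.5
Standard error: SE = √(p₀(1-p₀)/n) = √(0.5×0.5/476) = 0.022917
z-statistic: z = (p̂ - p₀)/SE = (0.59 - 0.5)/0.022917 = 3.9272
Critical value: z_0.025 = ±1.960
p-value = 0.0001
Decision: reject H₀ at α = 0.05

Answer: z = 3.9272, reject H₀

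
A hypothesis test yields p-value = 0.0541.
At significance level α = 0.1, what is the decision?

Compare p-value to α:
0.0541 < 0.1
Decision: reject H₀

Answer: reject H₀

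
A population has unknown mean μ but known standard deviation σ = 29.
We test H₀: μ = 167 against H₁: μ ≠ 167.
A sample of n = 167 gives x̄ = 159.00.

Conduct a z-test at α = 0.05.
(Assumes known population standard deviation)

Standard error: SE = σ/√n = 29/√167 = 2.2441
z-statistic: z = (x̄ - μ₀)/SE = (159.00 - 167)/2.2441 = -3.5649
Critical value: ±1.960
p-value = 0.0004
Decision: reject H₀

Answer: z = -3.5649, reject H₀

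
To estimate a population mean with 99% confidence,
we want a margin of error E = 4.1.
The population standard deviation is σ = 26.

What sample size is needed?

Answer: n = 267

Derivation:
z_0.005 = 2.576
n = (z×σ/E)² = (2.576×26/4.1)²
n = 266.8521
Round up: n = 267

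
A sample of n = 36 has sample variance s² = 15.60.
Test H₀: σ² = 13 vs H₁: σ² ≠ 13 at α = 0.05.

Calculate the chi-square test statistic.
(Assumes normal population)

df = n - 1 = 35
χ² = (n-1)s²/σ₀² = 35×15.60/13 = 42.0000
Critical values: χ²_{0.975,35} = 20.569, χ²_{0.025,35} = 53.203
Rejection region: χ² < 20.569 or χ² > 53.203
Decision: fail to reject H₀

Answer: χ² = 42.0000, fail to reject H₀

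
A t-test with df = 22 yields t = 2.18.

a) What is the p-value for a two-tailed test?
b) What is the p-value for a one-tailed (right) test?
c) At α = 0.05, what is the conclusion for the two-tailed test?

Answer: a) 0.0402, b) 0.0201, c) reject H₀

Derivation:
Using t-distribution with df = 22:
a) Two-tailed: p = 2×P(T > 2.18) = 0.0402
b) One-tailed: p = P(T > 2.18) = 0.0201
c) 0.0402 < 0.05, reject H₀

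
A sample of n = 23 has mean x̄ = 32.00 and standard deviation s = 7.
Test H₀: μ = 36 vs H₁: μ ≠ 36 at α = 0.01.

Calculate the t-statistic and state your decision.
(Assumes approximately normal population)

df = n - 1 = 22
SE = s/√n = 7/√23 = 1.4596
t = (x̄ - μ₀)/SE = (32.00 - 36)/1.4596 = -2.7405
Critical value: t_{0.005,22} = ±2.819
p-value ≈ 0.0119
Decision: fail to reject H₀

Answer: t = -2.7405, fail to reject H₀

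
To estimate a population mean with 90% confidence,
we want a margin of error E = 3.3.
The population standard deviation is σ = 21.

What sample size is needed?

z_0.05 = 1.645
n = (z×σ/E)² = (1.645×21/3.3)²
n = 109.5828
Round up: n = 110

Answer: n = 110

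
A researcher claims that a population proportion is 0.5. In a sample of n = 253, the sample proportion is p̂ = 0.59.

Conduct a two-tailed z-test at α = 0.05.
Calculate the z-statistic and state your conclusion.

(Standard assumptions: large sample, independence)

H₀: p = 0.5, H₁: p ≠ 0.5
Standard error: SE = √(p₀(1-p₀)/n) = √(0.5×0.5/253) = 0.031435
z-statistic: z = (p̂ - p₀)/SE = (0.59 - 0.5)/0.031435 = 2.8631
Critical value: z_0.025 = ±1.960
p-value = 0.0042
Decision: reject H₀ at α = 0.05

Answer: z = 2.8631, reject H₀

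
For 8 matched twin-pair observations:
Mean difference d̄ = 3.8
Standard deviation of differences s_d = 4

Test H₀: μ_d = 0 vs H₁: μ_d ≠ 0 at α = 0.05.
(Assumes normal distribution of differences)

df = n - 1 = 7
SE = s_d/√n = 4/√8 = 1.4142
t = d̄/SE = 3.8/1.4142 = 2.6870
Critical value: t_{0.025,7} = ±2.365
p-value ≈ 0.0312
Decision: reject H₀

Answer: t = 2.6870, reject H₀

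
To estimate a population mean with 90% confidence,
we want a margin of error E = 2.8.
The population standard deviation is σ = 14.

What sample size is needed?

z_0.05 = 1.645
n = (z×σ/E)² = (1.645×14/2.8)²
n = 67.6506
Round up: n = 68

Answer: n = 68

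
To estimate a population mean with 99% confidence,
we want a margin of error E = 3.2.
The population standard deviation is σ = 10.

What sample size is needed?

Answer: n = 65

Derivation:
z_0.005 = 2.576
n = (z×σ/E)² = (2.576×10/3.2)²
n = 64.8025
Round up: n = 65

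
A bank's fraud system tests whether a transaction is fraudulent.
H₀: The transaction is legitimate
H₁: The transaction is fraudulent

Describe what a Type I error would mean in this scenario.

Answer: Blocking a legitimate transaction as fraud

Derivation:
Type I error: rejecting H₀ when it is actually true (false positive).
Type II error: failing to reject H₀ when H₁ is actually true (false negative).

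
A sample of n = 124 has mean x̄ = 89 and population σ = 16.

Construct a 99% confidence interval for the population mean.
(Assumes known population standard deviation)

Answer: (85.2988, 92.7012)

Derivation:
Confidence level: 99%, α = 0.01
z_0.005 = 2.576
SE = σ/√n = 16/√124 = 1.4368
Margin of error = 2.576 × 1.4368 = 3.7012
CI: x̄ ± margin = 89 ± 3.7012
CI: (85.2988, 92.7012)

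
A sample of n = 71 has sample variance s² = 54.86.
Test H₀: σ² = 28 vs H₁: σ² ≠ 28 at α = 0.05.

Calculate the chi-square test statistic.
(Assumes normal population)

Answer: χ² = 137.1500, reject H₀

Derivation:
df = n - 1 = 70
χ² = (n-1)s²/σ₀² = 70×54.86/28 = 137.1500
Critical values: χ²_{0.975,70} = 48.758, χ²_{0.025,70} = 95.023
Rejection region: χ² < 48.758 or χ² > 95.023
Decision: reject H₀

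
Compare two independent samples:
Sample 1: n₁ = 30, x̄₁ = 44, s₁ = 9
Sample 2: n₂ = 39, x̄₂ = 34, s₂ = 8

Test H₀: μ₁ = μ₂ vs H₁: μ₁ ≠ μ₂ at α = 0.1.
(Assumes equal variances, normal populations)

Pooled variance: s²_p = [29×9² + 38×8²]/(67) = 71.3582
s_p = 8.4474
SE = s_p×√(1/n₁ + 1/n₂) = 8.4474×√(1/30 + 1/39) = 2.0514
t = (x̄₁ - x̄₂)/SE = (44 - 34)/2.0514 = 4.8747
df = 67, t-critical = ±1.668
Decision: reject H₀

Answer: t = 4.8747, reject H₀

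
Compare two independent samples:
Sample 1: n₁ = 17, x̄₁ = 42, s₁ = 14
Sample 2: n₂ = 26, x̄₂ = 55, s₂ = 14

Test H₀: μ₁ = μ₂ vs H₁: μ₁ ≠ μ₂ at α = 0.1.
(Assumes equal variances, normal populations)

Pooled variance: s²_p = [16×14² + 25×14²]/(41) = 196.0000
s_p = 14.0000
SE = s_p×√(1/n₁ + 1/n₂) = 14.0000×√(1/17 + 1/26) = 4.3667
t = (x̄₁ - x̄₂)/SE = (42 - 55)/4.3667 = -2.9771
df = 41, t-critical = ±1.683
Decision: reject H₀

Answer: t = -2.9771, reject H₀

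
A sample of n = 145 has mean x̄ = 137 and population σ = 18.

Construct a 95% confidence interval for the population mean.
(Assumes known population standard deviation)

Answer: (134.0702, 139.9298)

Derivation:
Confidence level: 95%, α = 0.05
z_0.025 = 1.960
SE = σ/√n = 18/√145 = 1.4948
Margin of error = 1.960 × 1.4948 = 2.9298
CI: x̄ ± margin = 137 ± 2.9298
CI: (134.0702, 139.9298)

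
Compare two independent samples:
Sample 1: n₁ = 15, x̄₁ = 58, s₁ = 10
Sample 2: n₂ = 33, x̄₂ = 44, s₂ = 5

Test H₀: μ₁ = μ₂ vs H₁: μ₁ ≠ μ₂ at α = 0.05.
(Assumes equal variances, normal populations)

Answer: t = 6.5010, reject H₀

Derivation:
Pooled variance: s²_p = [14×10² + 32×5²]/(46) = 47.8261
s_p = 6.9156
SE = s_p×√(1/n₁ + 1/n₂) = 6.9156×√(1/15 + 1/33) = 2.1535
t = (x̄₁ - x̄₂)/SE = (58 - 44)/2.1535 = 6.5010
df = 46, t-critical = ±2.013
Decision: reject H₀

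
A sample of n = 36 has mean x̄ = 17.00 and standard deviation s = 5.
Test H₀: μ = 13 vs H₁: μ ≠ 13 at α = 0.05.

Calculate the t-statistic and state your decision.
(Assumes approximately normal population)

df = n - 1 = 35
SE = s/√n = 5/√36 = 0.8333
t = (x̄ - μ₀)/SE = (17.00 - 13)/0.8333 = 4.8002
Critical value: t_{0.025,35} = ±2.030
p-value < 0.0001
Decision: reject H₀

Answer: t = 4.8002, reject H₀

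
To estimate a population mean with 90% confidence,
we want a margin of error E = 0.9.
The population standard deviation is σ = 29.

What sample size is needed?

Answer: n = 2810

Derivation:
z_0.05 = 1.645
n = (z×σ/E)² = (1.645×29/0.9)²
n = 2809.5889
Round up: n = 2810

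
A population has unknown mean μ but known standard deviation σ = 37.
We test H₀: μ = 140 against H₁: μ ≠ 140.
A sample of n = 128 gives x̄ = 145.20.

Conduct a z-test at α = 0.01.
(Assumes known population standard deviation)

Answer: z = 1.5900, fail to reject H₀

Derivation:
Standard error: SE = σ/√n = 37/√128 = 3.2704
z-statistic: z = (x̄ - μ₀)/SE = (145.20 - 140)/3.2704 = 1.5900
Critical value: ±2.576
p-value = 0.1118
Decision: fail to reject H₀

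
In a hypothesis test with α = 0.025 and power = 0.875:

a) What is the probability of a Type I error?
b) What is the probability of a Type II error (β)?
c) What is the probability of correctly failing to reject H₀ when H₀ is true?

a) Type I error probability = α = 0.025
b) Power = P(reject H₀ | H₁ true) = 1 - β = 0.875, so Type II error probability = β = 1 - Power = 0.125
c) P(fail to reject H₀ | H₀ true) = 1 - α = 0.975

Answer: a) 0.025, b) 0.125, c) 0.975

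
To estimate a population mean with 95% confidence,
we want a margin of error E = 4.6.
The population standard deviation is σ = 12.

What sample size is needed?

z_0.025 = 1.960
n = (z×σ/E)² = (1.960×12/4.6)²
n = 26.1432
Round up: n = 27

Answer: n = 27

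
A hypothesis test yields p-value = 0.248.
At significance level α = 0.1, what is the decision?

Answer: fail to reject H₀

Derivation:
Compare p-value to α:
0.248 ≥ 0.1
Decision: fail to reject H₀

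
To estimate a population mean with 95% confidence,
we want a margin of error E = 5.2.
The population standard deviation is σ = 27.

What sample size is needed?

Answer: n = 104

Derivation:
z_0.025 = 1.960
n = (z×σ/E)² = (1.960×27/5.2)²
n = 103.5698
Round up: n = 104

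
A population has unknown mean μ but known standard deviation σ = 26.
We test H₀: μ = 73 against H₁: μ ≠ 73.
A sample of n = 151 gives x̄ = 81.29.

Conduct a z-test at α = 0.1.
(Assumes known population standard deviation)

Answer: z = 3.9181, reject H₀

Derivation:
Standard error: SE = σ/√n = 26/√151 = 2.1158
z-statistic: z = (x̄ - μ₀)/SE = (81.29 - 73)/2.1158 = 3.9181
Critical value: ±1.645
p-value = 0.0001
Decision: reject H₀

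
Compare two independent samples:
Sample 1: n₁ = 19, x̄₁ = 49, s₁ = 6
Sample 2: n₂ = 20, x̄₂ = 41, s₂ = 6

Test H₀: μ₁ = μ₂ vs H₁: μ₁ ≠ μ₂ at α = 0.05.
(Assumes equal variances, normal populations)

Pooled variance: s²_p = [18×6² + 19×6²]/(37) = 36.0000
s_p = 6.0000
SE = s_p×√(1/n₁ + 1/n₂) = 6.0000×√(1/19 + 1/20) = 1.9222
t = (x̄₁ - x̄₂)/SE = (49 - 41)/1.9222 = 4.1619
df = 37, t-critical = ±2.026
Decision: reject H₀

Answer: t = 4.1619, reject H₀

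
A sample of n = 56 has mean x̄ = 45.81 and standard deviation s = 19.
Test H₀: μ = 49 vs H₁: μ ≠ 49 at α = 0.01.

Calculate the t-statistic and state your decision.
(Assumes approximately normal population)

df = n - 1 = 55
SE = s/√n = 19/√56 = 2.5390
t = (x̄ - μ₀)/SE = (45.81 - 49)/2.5390 = -1.2564
Critical value: t_{0.005,55} = ±2.668
p-value ≈ 0.2143
Decision: fail to reject H₀

Answer: t = -1.2564, fail to reject H₀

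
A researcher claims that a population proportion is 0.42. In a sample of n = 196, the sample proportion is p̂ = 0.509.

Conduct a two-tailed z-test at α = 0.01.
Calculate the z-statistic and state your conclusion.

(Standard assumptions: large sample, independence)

H₀: p = 0.42, H₁: p ≠ 0.42
Standard error: SE = √(p₀(1-p₀)/n) = √(0.42×0.58/196) = 0.035254
z-statistic: z = (p̂ - p₀)/SE = (0.509 - 0.42)/0.035254 = 2.5245
Critical value: z_0.005 = ±2.576
p-value = 0.0116
Decision: fail to reject H₀ at α = 0.01

Answer: z = 2.5245, fail to reject H₀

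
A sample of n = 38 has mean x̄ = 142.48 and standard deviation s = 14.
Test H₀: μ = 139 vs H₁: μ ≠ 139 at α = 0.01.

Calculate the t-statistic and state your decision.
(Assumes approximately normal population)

df = n - 1 = 37
SE = s/√n = 14/√38 = 2.2711
t = (x̄ - μ₀)/SE = (142.48 - 139)/2.2711 = 1.5323
Critical value: t_{0.005,37} = ±2.715
p-value ≈ 0.1340
Decision: fail to reject H₀

Answer: t = 1.5323, fail to reject H₀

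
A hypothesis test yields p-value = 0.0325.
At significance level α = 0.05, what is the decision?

Compare p-value to α:
0.0325 < 0.05
Decision: reject H₀

Answer: reject H₀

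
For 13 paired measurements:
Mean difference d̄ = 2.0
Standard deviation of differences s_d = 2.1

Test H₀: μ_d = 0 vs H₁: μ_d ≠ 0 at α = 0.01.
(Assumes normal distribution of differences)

Answer: t = 3.4341, reject H₀

Derivation:
df = n - 1 = 12
SE = s_d/√n = 2.1/√13 = 0.5824
t = d̄/SE = 2.0/0.5824 = 3.4341
Critical value: t_{0.005,12} = ±3.055
p-value ≈ 0.0049
Decision: reject H₀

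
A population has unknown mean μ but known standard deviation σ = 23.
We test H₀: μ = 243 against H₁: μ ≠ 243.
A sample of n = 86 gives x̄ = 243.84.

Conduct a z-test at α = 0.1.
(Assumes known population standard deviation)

Answer: z = 0.3387, fail to reject H₀

Derivation:
Standard error: SE = σ/√n = 23/√86 = 2.4802
z-statistic: z = (x̄ - μ₀)/SE = (243.84 - 243)/2.4802 = 0.3387
Critical value: ±1.645
p-value = 0.7348
Decision: fail to reject H₀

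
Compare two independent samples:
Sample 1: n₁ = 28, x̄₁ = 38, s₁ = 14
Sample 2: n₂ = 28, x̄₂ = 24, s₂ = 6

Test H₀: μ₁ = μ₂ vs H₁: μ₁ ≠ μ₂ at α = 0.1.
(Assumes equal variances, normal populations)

Pooled variance: s²_p = [27×14² + 27×6²]/(54) = 116.0000
s_p = 10.7703
SE = s_p×√(1/n₁ + 1/n₂) = 10.7703×√(1/28 + 1/28) = 2.8785
t = (x̄₁ - x̄₂)/SE = (38 - 24)/2.8785 = 4.8636
df = 54, t-critical = ±1.674
Decision: reject H₀

Answer: t = 4.8636, reject H₀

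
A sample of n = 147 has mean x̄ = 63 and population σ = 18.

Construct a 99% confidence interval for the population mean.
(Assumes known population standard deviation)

Confidence level: 99%, α = 0.01
z_0.005 = 2.576
SE = σ/√n = 18/√147 = 1.4846
Margin of error = 2.576 × 1.4846 = 3.8243
CI: x̄ ± margin = 63 ± 3.8243
CI: (59.1757, 66.8243)

Answer: (59.1757, 66.8243)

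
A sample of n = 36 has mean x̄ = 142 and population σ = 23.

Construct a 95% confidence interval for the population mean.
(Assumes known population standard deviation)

Answer: (134.4867, 149.5133)

Derivation:
Confidence level: 95%, α = 0.05
z_0.025 = 1.960
SE = σ/√n = 23/√36 = 3.8333
Margin of error = 1.960 × 3.8333 = 7.5133
CI: x̄ ± margin = 142 ± 7.5133
CI: (134.4867, 149.5133)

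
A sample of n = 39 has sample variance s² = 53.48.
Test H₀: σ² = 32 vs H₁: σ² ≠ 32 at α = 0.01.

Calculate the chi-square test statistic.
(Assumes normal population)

Answer: χ² = 63.5075, fail to reject H₀

Derivation:
df = n - 1 = 38
χ² = (n-1)s²/σ₀² = 38×53.48/32 = 63.5075
Critical values: χ²_{0.995,38} = 19.289, χ²_{0.005,38} = 64.181
Rejection region: χ² < 19.289 or χ² > 64.181
Decision: fail to reject H₀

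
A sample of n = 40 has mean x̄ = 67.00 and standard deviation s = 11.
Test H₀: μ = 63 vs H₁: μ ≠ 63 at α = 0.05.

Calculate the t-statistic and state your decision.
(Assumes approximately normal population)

Answer: t = 2.2998, reject H₀

Derivation:
df = n - 1 = 39
SE = s/√n = 11/√40 = 1.7393
t = (x̄ - μ₀)/SE = (67.00 - 63)/1.7393 = 2.2998
Critical value: t_{0.025,39} = ±2.023
p-value ≈ 0.0269
Decision: reject H₀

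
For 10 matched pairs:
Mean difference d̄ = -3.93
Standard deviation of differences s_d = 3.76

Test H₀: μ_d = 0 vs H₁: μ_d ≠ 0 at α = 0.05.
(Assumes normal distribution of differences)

Answer: t = -3.3053, reject H₀

Derivation:
df = n - 1 = 9
SE = s_d/√n = 3.76/√10 = 1.1890
t = d̄/SE = -3.93/1.1890 = -3.3053
Critical value: t_{0.025,9} = ±2.262
p-value ≈ 0.0092
Decision: reject H₀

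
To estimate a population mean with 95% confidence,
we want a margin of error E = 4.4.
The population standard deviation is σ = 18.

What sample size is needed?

Answer: n = 65

Derivation:
z_0.025 = 1.960
n = (z×σ/E)² = (1.960×18/4.4)²
n = 64.2912
Round up: n = 65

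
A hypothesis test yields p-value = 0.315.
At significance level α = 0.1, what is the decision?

Compare p-value to α:
0.315 ≥ 0.1
Decision: fail to reject H₀

Answer: fail to reject H₀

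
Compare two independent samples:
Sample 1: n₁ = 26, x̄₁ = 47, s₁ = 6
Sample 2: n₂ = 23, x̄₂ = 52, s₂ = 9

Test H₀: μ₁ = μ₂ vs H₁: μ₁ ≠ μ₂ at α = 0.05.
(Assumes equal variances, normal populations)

Pooled variance: s²_p = [25×6² + 22×9²]/(47) = 57.0638
s_p = 7.5541
SE = s_p×√(1/n₁ + 1/n₂) = 7.5541×√(1/26 + 1/23) = 2.1624
t = (x̄₁ - x̄₂)/SE = (47 - 52)/2.1624 = -2.3122
df = 47, t-critical = ±2.012
Decision: reject H₀

Answer: t = -2.3122, reject H₀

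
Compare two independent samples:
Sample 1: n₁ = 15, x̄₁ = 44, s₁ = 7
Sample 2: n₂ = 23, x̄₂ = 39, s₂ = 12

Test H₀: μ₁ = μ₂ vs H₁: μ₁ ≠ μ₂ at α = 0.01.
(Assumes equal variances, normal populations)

Pooled variance: s²_p = [14×7² + 22×12²]/(36) = 107.0556
s_p = 10.3468
SE = s_p×√(1/n₁ + 1/n₂) = 10.3468×√(1/15 + 1/23) = 3.4339
t = (x̄₁ - x̄₂)/SE = (44 - 39)/3.4339 = 1.4561
df = 36, t-critical = ±2.719
Decision: fail to reject H₀

Answer: t = 1.4561, fail to reject H₀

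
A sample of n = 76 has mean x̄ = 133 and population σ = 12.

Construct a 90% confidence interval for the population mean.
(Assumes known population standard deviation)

Answer: (130.7357, 135.2643)

Derivation:
Confidence level: 90%, α = 0.1
z_0.05 = 1.645
SE = σ/√n = 12/√76 = 1.3765
Margin of error = 1.645 × 1.3765 = 2.2643
CI: x̄ ± margin = 133 ± 2.2643
CI: (130.7357, 135.2643)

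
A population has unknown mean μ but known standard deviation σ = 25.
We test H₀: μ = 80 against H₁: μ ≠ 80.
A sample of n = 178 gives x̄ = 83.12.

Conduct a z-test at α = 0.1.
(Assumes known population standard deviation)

Answer: z = 1.6651, reject H₀

Derivation:
Standard error: SE = σ/√n = 25/√178 = 1.8738
z-statistic: z = (x̄ - μ₀)/SE = (83.12 - 80)/1.8738 = 1.6651
Critical value: ±1.645
p-value = 0.0959
Decision: reject H₀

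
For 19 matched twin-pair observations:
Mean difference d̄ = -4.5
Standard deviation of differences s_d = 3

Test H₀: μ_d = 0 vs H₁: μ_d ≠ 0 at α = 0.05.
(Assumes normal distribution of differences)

df = n - 1 = 18
SE = s_d/√n = 3/√19 = 0.6882
t = d̄/SE = -4.5/0.6882 = -6.5388
Critical value: t_{0.025,18} = ±2.101
p-value < 0.0001
Decision: reject H₀

Answer: t = -6.5388, reject H₀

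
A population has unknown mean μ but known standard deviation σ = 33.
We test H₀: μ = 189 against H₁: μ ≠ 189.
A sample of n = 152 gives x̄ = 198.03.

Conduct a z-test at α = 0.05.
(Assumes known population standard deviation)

Answer: z = 3.3736, reject H₀

Derivation:
Standard error: SE = σ/√n = 33/√152 = 2.6767
z-statistic: z = (x̄ - μ₀)/SE = (198.03 - 189)/2.6767 = 3.3736
Critical value: ±1.960
p-value = 0.0007
Decision: reject H₀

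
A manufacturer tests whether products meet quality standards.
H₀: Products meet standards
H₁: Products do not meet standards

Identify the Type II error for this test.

Answer: Accepting products as meeting standards when they don't

Derivation:
Type I error (α): Rejecting H₀ when H₀ is true
Type II error (β): Failing to reject H₀ when H₁ is true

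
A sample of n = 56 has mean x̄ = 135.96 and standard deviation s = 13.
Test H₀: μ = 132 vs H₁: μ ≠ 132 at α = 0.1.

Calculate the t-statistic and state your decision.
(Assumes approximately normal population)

Answer: t = 2.2795, reject H₀

Derivation:
df = n - 1 = 55
SE = s/√n = 13/√56 = 1.7372
t = (x̄ - μ₀)/SE = (135.96 - 132)/1.7372 = 2.2795
Critical value: t_{0.05,55} = ±1.673
p-value ≈ 0.0265
Decision: reject H₀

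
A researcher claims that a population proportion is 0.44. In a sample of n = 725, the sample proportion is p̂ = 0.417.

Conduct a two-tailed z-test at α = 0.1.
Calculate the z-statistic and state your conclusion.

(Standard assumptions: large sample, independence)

Answer: z = -1.2476, fail to reject H₀

Derivation:
H₀: p = 0.44, H₁: p ≠ 0.44
Standard error: SE = √(p₀(1-p₀)/n) = √(0.44×0.56/725) = 0.018435
z-statistic: z = (p̂ - p₀)/SE = (0.417 - 0.44)/0.018435 = -1.2476
Critical value: z_0.05 = ±1.645
p-value = 0.2122
Decision: fail to reject H₀ at α = 0.1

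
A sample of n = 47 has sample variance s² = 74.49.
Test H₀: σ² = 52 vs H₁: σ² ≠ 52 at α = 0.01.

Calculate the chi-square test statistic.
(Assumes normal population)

df = n - 1 = 46
χ² = (n-1)s²/σ₀² = 46×74.49/52 = 65.8950
Critical values: χ²_{0.995,46} = 25.041, χ²_{0.005,46} = 74.437
Rejection region: χ² < 25.041 or χ² > 74.437
Decision: fail to reject H₀

Answer: χ² = 65.8950, fail to reject H₀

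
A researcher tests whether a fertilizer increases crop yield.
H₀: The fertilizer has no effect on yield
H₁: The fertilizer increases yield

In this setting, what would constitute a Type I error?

Answer: Concluding the fertilizer works when it doesn't

Derivation:
Type I error (α): Rejecting H₀ when H₀ is true
Type II error (β): Failing to reject H₀ when H₁ is true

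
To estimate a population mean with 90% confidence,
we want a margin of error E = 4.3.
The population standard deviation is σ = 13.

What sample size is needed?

z_0.05 = 1.645
n = (z×σ/E)² = (1.645×13/4.3)²
n = 24.7333
Round up: n = 25

Answer: n = 25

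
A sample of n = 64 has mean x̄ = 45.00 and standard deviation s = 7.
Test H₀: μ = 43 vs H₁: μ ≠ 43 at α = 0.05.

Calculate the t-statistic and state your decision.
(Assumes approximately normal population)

Answer: t = 2.2857, reject H₀

Derivation:
df = n - 1 = 63
SE = s/√n = 7/√64 = 0.8750
t = (x̄ - μ₀)/SE = (45.00 - 43)/0.8750 = 2.2857
Critical value: t_{0.025,63} = ±1.998
p-value ≈ 0.0256
Decision: reject H₀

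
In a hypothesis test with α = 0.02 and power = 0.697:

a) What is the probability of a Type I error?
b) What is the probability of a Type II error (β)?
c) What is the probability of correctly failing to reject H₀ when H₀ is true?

Answer: a) 0.02, b) 0.303, c) 0.98

Derivation:
a) Type I error probability = α = 0.02
b) Power = P(reject H₀ | H₁ true) = 1 - β = 0.697, so Type II error probability = β = 1 - Power = 0.303
c) P(fail to reject H₀ | H₀ true) = 1 - α = 0.98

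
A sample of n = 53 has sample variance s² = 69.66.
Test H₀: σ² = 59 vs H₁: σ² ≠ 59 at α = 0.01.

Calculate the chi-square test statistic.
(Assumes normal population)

Answer: χ² = 61.3953, fail to reject H₀

Derivation:
df = n - 1 = 52
χ² = (n-1)s²/σ₀² = 52×69.66/59 = 61.3953
Critical values: χ²_{0.995,52} = 29.481, χ²_{0.005,52} = 82.001
Rejection region: χ² < 29.481 or χ² > 82.001
Decision: fail to reject H₀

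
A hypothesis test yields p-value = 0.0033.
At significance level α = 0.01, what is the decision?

Compare p-value to α:
0.0033 < 0.01
Decision: reject H₀

Answer: reject H₀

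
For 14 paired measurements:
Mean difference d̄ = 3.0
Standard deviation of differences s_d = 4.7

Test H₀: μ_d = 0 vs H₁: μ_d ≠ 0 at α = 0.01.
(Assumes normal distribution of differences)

Answer: t = 2.3883, fail to reject H₀

Derivation:
df = n - 1 = 13
SE = s_d/√n = 4.7/√14 = 1.2561
t = d̄/SE = 3.0/1.2561 = 2.3883
Critical value: t_{0.005,13} = ±3.012
p-value ≈ 0.0328
Decision: fail to reject H₀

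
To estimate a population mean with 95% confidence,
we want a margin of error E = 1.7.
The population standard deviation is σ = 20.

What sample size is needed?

Answer: n = 532

Derivation:
z_0.025 = 1.960
n = (z×σ/E)² = (1.960×20/1.7)²
n = 531.7093
Round up: n = 532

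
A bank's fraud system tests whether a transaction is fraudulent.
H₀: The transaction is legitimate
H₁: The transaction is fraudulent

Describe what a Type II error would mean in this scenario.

Answer: Allowing a fraudulent transaction to go through

Derivation:
A Type I error (probability α) occurs when we reject a true H₀.
A Type II error (probability β) occurs when we fail to reject a false H₀.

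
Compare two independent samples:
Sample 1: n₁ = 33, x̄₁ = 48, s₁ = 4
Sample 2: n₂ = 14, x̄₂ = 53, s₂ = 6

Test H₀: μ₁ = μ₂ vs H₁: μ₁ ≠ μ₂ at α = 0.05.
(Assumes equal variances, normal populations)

Answer: t = -3.3591, reject H₀

Derivation:
Pooled variance: s²_p = [32×4² + 13×6²]/(45) = 21.7778
s_p = 4.6667
SE = s_p×√(1/n₁ + 1/n₂) = 4.6667×√(1/33 + 1/14) = 1.4885
t = (x̄₁ - x̄₂)/SE = (48 - 53)/1.4885 = -3.3591
df = 45, t-critical = ±2.014
Decision: reject H₀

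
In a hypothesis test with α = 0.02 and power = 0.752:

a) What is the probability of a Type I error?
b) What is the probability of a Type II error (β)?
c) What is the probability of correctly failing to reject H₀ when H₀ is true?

Answer: a) 0.02, b) 0.248, c) 0.98

Derivation:
a) Type I error probability = α = 0.02
b) Power = P(reject H₀ | H₁ true) = 1 - β = 0.752, so Type II error probability = β = 1 - Power = 0.248
c) P(fail to reject H₀ | H₀ true) = 1 - α = 0.98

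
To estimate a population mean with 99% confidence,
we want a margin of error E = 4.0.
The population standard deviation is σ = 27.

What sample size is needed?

Answer: n = 303

Derivation:
z_0.005 = 2.576
n = (z×σ/E)² = (2.576×27/4.0)²
n = 302.3425
Round up: n = 303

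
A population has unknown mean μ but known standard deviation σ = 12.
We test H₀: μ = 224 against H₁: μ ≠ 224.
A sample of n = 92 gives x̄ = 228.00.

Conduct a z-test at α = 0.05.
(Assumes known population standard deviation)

Standard error: SE = σ/√n = 12/√92 = 1.2511
z-statistic: z = (x̄ - μ₀)/SE = (228.00 - 224)/1.2511 = 3.1972
Critical value: ±1.960
p-value = 0.0014
Decision: reject H₀

Answer: z = 3.1972, reject H₀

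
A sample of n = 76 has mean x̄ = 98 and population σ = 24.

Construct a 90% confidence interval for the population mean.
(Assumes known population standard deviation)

Confidence level: 90%, α = 0.1
z_0.05 = 1.645
SE = σ/√n = 24/√76 = 2.7530
Margin of error = 1.645 × 2.7530 = 4.5287
CI: x̄ ± margin = 98 ± 4.5287
CI: (93.4713, 102.5287)

Answer: (93.4713, 102.5287)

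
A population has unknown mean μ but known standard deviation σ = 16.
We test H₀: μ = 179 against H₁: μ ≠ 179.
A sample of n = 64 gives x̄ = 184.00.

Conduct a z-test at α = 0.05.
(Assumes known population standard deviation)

Answer: z = 2.5000, reject H₀

Derivation:
Standard error: SE = σ/√n = 16/√64 = 2.0000
z-statistic: z = (x̄ - μ₀)/SE = (184.00 - 179)/2.0000 = 2.5000
Critical value: ±1.960
p-value = 0.0124
Decision: reject H₀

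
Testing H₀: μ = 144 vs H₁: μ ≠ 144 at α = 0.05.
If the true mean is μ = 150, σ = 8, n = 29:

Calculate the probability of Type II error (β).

Answer: β ≈ 0.0188

Derivation:
SE = σ/√n = 8/√29 = 1.4856
Critical values: μ₀ ± z_0.025×SE = 144 ± 1.960×1.4856
Acceptance region: (141.0882, 146.9118)
Under H₁ (μ = 150): z_high = (146.9118 - 150)/1.4856 = -2.0788, z_low = (141.0882 - 150)/1.4856 = -5.9988
β = P(not reject | H₁) = Φ(-2.0788) - Φ(-5.9988) ≈ 0.0188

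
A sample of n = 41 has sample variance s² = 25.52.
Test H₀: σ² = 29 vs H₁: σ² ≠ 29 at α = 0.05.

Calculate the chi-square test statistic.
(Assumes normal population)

df = n - 1 = 40
χ² = (n-1)s²/σ₀² = 40×25.52/29 = 35.2000
Critical values: χ²_{0.975,40} = 24.433, χ²_{0.025,40} = 59.342
Rejection region: χ² < 24.433 or χ² > 59.342
Decision: fail to reject H₀

Answer: χ² = 35.2000, fail to reject H₀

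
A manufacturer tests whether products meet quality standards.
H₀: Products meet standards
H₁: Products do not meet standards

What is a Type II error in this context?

A Type I error (probability α) occurs when we reject a true H₀.
A Type II error (probability β) occurs when we fail to reject a false H₀.

Answer: Accepting products as meeting standards when they don't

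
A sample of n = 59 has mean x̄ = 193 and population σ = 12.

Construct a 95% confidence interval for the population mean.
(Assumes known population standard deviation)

Confidence level: 95%, α = 0.05
z_0.025 = 1.960
SE = σ/√n = 12/√59 = 1.5623
Margin of error = 1.960 × 1.5623 = 3.0621
CI: x̄ ± margin = 193 ± 3.0621
CI: (189.9379, 196.0621)

Answer: (189.9379, 196.0621)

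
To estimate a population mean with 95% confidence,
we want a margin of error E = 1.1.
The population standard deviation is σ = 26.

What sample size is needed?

z_0.025 = 1.960
n = (z×σ/E)² = (1.960×26/1.1)²
n = 2146.2162
Round up: n = 2147

Answer: n = 2147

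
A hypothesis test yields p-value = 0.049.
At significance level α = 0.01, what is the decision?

Compare p-value to α:
0.049 ≥ 0.01
Decision: fail to reject H₀

Answer: fail to reject H₀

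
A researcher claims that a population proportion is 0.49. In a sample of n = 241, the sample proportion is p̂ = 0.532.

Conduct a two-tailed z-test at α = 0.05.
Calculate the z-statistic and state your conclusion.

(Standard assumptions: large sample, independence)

H₀: p = 0.49, H₁: p ≠ 0.49
Standard error: SE = √(p₀(1-p₀)/n) = √(0.49×0.51/241) = 0.032201
z-statistic: z = (p̂ - p₀)/SE = (0.532 - 0.49)/0.032201 = 1.3043
Critical value: z_0.025 = ±1.960
p-value = 0.1921
Decision: fail to reject H₀ at α = 0.05

Answer: z = 1.3043, fail to reject H₀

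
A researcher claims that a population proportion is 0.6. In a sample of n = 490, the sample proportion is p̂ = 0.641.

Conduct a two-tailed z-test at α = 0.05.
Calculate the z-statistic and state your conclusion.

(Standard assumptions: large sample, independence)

Answer: z = 1.8526, fail to reject H₀

Derivation:
H₀: p = 0.6, H₁: p ≠ 0.6
Standard error: SE = √(p₀(1-p₀)/n) = √(0.6×0.4/490) = 0.022131
z-statistic: z = (p̂ - p₀)/SE = (0.641 - 0.6)/0.022131 = 1.8526
Critical value: z_0.025 = ±1.960
p-value = 0.0639
Decision: fail to reject H₀ at α = 0.05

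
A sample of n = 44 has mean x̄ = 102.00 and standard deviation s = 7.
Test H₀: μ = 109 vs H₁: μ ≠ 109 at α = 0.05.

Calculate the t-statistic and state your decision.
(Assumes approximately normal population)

df = n - 1 = 43
SE = s/√n = 7/√44 = 1.0553
t = (x̄ - μ₀)/SE = (102.00 - 109)/1.0553 = -6.6332
Critical value: t_{0.025,43} = ±2.017
p-value < 0.0001
Decision: reject H₀

Answer: t = -6.6332, reject H₀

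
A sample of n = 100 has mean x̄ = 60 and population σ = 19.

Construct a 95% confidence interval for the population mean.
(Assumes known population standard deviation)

Answer: (56.2760, 63.7240)

Derivation:
Confidence level: 95%, α = 0.05
z_0.025 = 1.960
SE = σ/√n = 19/√100 = 1.9000
Margin of error = 1.960 × 1.9000 = 3.7240
CI: x̄ ± margin = 60 ± 3.7240
CI: (56.2760, 63.7240)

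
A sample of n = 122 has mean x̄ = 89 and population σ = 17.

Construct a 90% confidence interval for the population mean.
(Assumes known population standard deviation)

Answer: (86.4682, 91.5318)

Derivation:
Confidence level: 90%, α = 0.1
z_0.05 = 1.645
SE = σ/√n = 17/√122 = 1.5391
Margin of error = 1.645 × 1.5391 = 2.5318
CI: x̄ ± margin = 89 ± 2.5318
CI: (86.4682, 91.5318)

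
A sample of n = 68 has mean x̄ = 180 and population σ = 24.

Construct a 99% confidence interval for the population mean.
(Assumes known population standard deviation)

Confidence level: 99%, α = 0.01
z_0.005 = 2.576
SE = σ/√n = 24/√68 = 2.9104
Margin of error = 2.576 × 2.9104 = 7.4972
CI: x̄ ± margin = 180 ± 7.4972
CI: (172.5028, 187.4972)

Answer: (172.5028, 187.4972)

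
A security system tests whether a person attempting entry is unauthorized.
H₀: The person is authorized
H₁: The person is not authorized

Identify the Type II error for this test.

Answer: Granting entry to an unauthorized person

Derivation:
Type I error (α): Rejecting H₀ when H₀ is true
Type II error (β): Failing to reject H₀ when H₁ is true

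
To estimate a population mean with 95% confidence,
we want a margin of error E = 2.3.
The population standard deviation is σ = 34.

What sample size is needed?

z_0.025 = 1.960
n = (z×σ/E)² = (1.960×34/2.3)²
n = 839.4876
Round up: n = 840

Answer: n = 840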